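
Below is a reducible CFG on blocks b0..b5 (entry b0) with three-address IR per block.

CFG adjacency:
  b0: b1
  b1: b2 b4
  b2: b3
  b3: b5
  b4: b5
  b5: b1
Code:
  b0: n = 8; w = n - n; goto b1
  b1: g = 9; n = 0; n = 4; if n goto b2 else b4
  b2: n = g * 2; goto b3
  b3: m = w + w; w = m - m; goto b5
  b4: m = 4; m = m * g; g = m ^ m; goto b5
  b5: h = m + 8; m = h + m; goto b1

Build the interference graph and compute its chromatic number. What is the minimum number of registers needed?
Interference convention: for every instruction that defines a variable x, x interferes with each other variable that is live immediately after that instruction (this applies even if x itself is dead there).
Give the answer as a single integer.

Answer: 3

Derivation:
def/use:
  b0: {n,w} / ∅
  b1: {g,n} / ∅
  b2: {n} / {g}
  b3: {m,w} / {w}
  b4: {g,m} / {g}
  b5: {h,m} / {m}

Backward fixpoint:
  b0 li=∅ lo={w}
  b1 li={w} lo={g,w}
  b2 li={g,w} lo={w}
  b3 li={w} lo={m,w}
  b4 li={g,w} lo={m,w}
  b5 li={m,w} lo={w}

Interfere edges:
  g↔{m,n,w}
  h↔{m,w}
  m↔{g,h,w}
  n↔{g,w}
  w↔{g,h,m,n}

Chromatic number:
  {g,m,w} pairwise interfere (3-clique) ⇒ χ ≥ 3
  assign g→r1 h→r1 m→r2 n→r2 w→r0 — no edge inside a register ⇒ χ ≤ 3
  χ = 3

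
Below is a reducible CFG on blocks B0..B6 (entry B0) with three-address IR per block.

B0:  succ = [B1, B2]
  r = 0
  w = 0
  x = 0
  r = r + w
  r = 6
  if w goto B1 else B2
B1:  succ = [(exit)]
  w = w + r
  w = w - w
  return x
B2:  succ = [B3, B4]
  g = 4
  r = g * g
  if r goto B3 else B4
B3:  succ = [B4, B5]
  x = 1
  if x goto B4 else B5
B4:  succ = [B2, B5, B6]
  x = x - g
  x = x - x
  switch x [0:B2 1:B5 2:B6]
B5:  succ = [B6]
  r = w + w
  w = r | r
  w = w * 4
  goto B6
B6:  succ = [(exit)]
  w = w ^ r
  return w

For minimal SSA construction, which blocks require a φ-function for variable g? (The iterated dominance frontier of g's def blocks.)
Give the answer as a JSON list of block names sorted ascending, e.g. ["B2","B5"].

idom tree: B1←B0 B2←B0 B3←B2 B4←B2 B5←B2 B6←B2
Dom at joins:
  B2: preds {B0,B4}: {B0} ∩ {B0,B2,B4} = {B0}; idom=B0
  B4: preds {B2,B3}: {B0,B2} ∩ {B0,B2,B3} = {B0,B2}; idom=B2
  B5: preds {B3,B4}: {B0,B2,B3} ∩ {B0,B2,B4} = {B0,B2}; idom=B2
  B6: preds {B4,B5}: {B0,B2,B4} ∩ {B0,B2,B5} = {B0,B2}; idom=B2

DF derivation:
  join B2 pred B0: · stop@B0
  join B2 pred B4: B4→B2 stop@B0
  join B4 pred B2: · stop@B2
  join B4 pred B3: B3 stop@B2
  join B5 pred B3: B3 stop@B2
  join B5 pred B4: B4 stop@B2
  join B6 pred B4: B4 stop@B2
  join B6 pred B5: B5 stop@B2
  B0: DF=∅
  B1: DF=∅
  B2: DF={B2}
  B3: DF={B4,B5}
  B4: DF={B2,B5,B6}
  B5: DF={B6}
  B6: DF=∅

φ for g: defs {B2}
  DF⁺ = {B2}

Answer: ["B2"]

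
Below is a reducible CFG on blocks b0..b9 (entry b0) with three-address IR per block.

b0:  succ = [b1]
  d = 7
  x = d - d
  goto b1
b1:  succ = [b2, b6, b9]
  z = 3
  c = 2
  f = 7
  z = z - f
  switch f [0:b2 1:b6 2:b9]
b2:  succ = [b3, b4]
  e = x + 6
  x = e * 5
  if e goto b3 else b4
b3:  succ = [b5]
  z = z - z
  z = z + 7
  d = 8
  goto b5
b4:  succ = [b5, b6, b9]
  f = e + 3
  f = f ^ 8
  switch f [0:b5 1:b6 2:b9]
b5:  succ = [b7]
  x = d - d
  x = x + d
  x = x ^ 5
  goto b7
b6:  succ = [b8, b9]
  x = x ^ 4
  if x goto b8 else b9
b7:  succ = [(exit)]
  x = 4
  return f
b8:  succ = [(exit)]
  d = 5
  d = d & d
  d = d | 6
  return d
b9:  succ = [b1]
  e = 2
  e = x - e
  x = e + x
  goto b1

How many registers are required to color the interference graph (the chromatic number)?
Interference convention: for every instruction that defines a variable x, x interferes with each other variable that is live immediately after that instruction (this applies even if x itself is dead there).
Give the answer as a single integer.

def/use:
  b0 def {d,x} use ∅
  b1 def {c,f,z} use ∅
  b2 def {e,x} use {x}
  b3 def {d,z} use {z}
  b4 def {f} use {e}
  b5 def {x} use {d}
  b6 def {x} use {x}
  b7 def {x} use {f}
  b8 def {d} use ∅
  b9 def {e,x} use {x}

Backward fixpoint:
  b0 li=∅ lo={d,x}
  b1 li={d,x} lo={d,f,x,z}
  b2 li={d,f,x,z} lo={d,e,f,x,z}
  b3 li={f,z} lo={d,f}
  b4 li={d,e,x} lo={d,f,x}
  b5 li={d,f} lo={f}
  b6 li={d,x} lo={d,x}
  b7 li={f} lo=∅
  b8 li=∅ lo=∅
  b9 li={d,x} lo={d,x}

Interfere edges:
  c↔{d,x,z}
  d↔{c,e,f,x,z}
  e↔{d,f,x,z}
  f↔{d,e,x,z}
  x↔{c,d,e,f,z}
  z↔{c,d,e,f,x}

Colouring:
  clique {d,e,f,x,z} ⇒ need ≥ 5
  assign c→c3 d→c0 e→c3 f→c4 x→c1 z→c2 — no edge inside a register ⇒ χ ≤ 5
  χ = 5

Answer: 5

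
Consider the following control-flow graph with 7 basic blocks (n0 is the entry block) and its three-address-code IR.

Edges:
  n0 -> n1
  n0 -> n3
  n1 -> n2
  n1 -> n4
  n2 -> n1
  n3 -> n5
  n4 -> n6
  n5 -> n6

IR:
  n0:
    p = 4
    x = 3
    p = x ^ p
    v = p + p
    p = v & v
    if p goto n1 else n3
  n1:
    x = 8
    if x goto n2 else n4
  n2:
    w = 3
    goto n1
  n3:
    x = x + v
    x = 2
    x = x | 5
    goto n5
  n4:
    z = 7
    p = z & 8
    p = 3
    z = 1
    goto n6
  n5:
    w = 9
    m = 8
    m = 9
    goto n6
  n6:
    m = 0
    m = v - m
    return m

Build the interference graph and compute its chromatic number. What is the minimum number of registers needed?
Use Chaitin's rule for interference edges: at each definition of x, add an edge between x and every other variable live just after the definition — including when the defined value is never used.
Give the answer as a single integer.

def/use:
  n0: {p,v,x} / ∅
  n1: {x} / ∅
  n2: {w} / ∅
  n3: {x} / {v,x}
  n4: {p,z} / ∅
  n5: {m,w} / ∅
  n6: {m} / {v}

Live sets:
  n0: in=∅ out={v,x}
  n1: in={v} out={v}
  n2: in={v} out={v}
  n3: in={v,x} out={v}
  n4: in={v} out={v}
  n5: in={v} out={v}
  n6: in={v} out=∅

Interfere edges:
  m↔{v}
  p↔{v,x}
  v↔{m,p,w,x,z}
  w↔{v}
  x↔{p,v}
  z↔{v}

Chromatic number:
  {p,v,x} pairwise interfere (3-clique) ⇒ χ ≥ 3
  assign m→c1 p→c1 v→c0 w→c1 x→c2 z→c1 — no edge inside a register ⇒ χ ≤ 3
  χ = 3

Answer: 3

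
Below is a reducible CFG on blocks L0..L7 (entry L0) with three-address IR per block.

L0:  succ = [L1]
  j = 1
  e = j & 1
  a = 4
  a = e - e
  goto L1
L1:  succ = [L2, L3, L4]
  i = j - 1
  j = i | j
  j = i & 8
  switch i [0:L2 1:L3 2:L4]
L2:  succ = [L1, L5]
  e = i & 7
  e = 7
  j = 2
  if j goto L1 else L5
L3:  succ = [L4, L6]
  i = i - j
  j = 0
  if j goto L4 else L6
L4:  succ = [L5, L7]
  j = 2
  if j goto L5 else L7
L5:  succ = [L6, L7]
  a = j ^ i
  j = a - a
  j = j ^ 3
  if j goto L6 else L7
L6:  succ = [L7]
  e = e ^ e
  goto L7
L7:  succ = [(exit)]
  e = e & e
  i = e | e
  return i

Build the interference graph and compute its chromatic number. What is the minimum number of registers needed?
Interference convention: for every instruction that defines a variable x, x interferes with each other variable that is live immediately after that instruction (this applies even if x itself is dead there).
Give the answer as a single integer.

Per-block:
  L0: def={a,e,j} ue=∅
  L1: def={i,j} ue={j}
  L2: def={e,j} ue={i}
  L3: def={i,j} ue={i,j}
  L4: def={j} ue=∅
  L5: def={a,j} ue={i,j}
  L6: def={e} ue={e}
  L7: def={e,i} ue={e}

Liveness:
  live L0: ∅→{e,j}
  live L1: {e,j}→{e,i,j}
  live L2: {i}→{e,i,j}
  live L3: {e,i,j}→{e,i}
  live L4: {e,i}→{e,i,j}
  live L5: {e,i,j}→{e}
  live L6: {e}→{e}
  live L7: {e}→∅

Interfere edges:
  a — {e,j}
  e — {a,i,j}
  i — {e,j}
  j — {a,e,i}

Registers:
  {a,e,j} pairwise interfere (3-clique) ⇒ χ ≥ 3
  3-colouring: r0={e}  r1={j}  r2={a,i}
  χ = 3

Answer: 3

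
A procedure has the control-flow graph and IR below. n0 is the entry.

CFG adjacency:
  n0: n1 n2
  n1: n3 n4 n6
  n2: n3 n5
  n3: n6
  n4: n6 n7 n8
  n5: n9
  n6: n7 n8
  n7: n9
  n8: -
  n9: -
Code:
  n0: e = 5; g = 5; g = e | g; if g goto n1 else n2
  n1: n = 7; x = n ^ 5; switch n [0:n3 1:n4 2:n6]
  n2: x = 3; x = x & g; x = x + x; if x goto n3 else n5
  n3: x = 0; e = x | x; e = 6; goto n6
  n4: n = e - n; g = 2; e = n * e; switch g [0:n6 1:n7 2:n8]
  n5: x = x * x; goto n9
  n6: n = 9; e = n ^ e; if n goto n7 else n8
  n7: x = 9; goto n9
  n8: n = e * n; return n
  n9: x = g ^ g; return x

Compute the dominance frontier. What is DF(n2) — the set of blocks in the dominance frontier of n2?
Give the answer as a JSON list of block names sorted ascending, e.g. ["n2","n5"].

idom tree: n1←n0 n2←n0 n3←n0 n4←n1 n5←n2 n6←n0 n7←n0 n8←n0 n9←n0
Dom at joins:
  n3: preds {n1,n2}: {n0,n1} ∩ {n0,n2} = {n0}; idom=n0
  n6: preds {n1,n3,n4}: {n0,n1} ∩ {n0,n3} ∩ {n0,n1,n4} = {n0}; idom=n0
  n7: preds {n4,n6}: {n0,n1,n4} ∩ {n0,n6} = {n0}; idom=n0
  n8: preds {n4,n6}: {n0,n1,n4} ∩ {n0,n6} = {n0}; idom=n0
  n9: preds {n5,n7}: {n0,n2,n5} ∩ {n0,n7} = {n0}; idom=n0

DF walk-up:
  n3←n1: walk n1 to n0
  n3←n2: walk n2 to n0
  n6←n1: walk n1 to n0
  n6←n3: walk n3 to n0
  n6←n4: walk n4→n1 to n0
  n7←n4: walk n4→n1 to n0
  n7←n6: walk n6 to n0
  n8←n4: walk n4→n1 to n0
  n8←n6: walk n6 to n0
  n9←n5: walk n5→n2 to n0
  n9←n7: walk n7 to n0
  DF(n0)=∅
  DF(n1)={n3,n6,n7,n8}
  DF(n2)={n3,n9}
  DF(n3)={n6}
  DF(n4)={n6,n7,n8}
  DF(n5)={n9}
  DF(n6)={n7,n8}
  DF(n7)={n9}
  DF(n8)=∅
  DF(n9)=∅

DF(n2) = ["n3", "n9"]

Answer: ["n3", "n9"]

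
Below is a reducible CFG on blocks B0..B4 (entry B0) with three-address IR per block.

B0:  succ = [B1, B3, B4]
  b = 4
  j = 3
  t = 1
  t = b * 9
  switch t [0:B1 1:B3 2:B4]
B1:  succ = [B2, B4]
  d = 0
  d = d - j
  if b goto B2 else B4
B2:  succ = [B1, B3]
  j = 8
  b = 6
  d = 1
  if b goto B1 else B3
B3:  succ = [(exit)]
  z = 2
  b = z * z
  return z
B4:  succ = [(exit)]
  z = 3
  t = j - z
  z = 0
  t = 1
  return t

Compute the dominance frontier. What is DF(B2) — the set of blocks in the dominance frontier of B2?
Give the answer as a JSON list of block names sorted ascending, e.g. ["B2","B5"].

Answer: ["B1", "B3"]

Derivation:
idom tree: B1←B0 B2←B1 B3←B0 B4←B0
Join-block Dom:
  B1: preds {B0,B2}: {B0} ∩ {B0,B1,B2} = {B0}; idom=B0
  B3: preds {B0,B2}: {B0} ∩ {B0,B1,B2} = {B0}; idom=B0
  B4: preds {B0,B1}: {B0} ∩ {B0,B1} = {B0}; idom=B0

Frontier:
  B1←B0: walk · to B0
  B1←B2: walk B2→B1 to B0
  B3←B0: walk · to B0
  B3←B2: walk B2→B1 to B0
  B4←B0: walk · to B0
  B4←B1: walk B1 to B0
  B0: DF=∅
  B1: DF={B1,B3,B4}
  B2: DF={B1,B3}
  B3: DF=∅
  B4: DF=∅

DF(B2) = ["B1", "B3"]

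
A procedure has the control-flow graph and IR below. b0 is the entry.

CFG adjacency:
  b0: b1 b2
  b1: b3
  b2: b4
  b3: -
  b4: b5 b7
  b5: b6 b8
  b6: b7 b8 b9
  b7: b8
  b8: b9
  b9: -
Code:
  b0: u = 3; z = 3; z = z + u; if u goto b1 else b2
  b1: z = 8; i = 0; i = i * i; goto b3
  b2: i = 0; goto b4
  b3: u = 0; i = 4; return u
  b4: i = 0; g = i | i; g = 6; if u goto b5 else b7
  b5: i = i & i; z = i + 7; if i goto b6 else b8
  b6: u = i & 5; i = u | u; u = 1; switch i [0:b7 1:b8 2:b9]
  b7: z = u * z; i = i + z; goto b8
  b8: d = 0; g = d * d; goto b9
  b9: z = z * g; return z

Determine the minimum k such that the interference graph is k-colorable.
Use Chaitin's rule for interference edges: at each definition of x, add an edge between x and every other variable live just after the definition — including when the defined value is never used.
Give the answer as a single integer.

Block summaries:
  b0: def={u,z} ue=∅
  b1: def={i,z} ue=∅
  b2: def={i} ue=∅
  b3: def={i,u} ue=∅
  b4: def={g,i} ue={u}
  b5: def={i,z} ue={i}
  b6: def={i,u} ue={i}
  b7: def={i,z} ue={i,u,z}
  b8: def={d,g} ue=∅
  b9: def={z} ue={g,z}

Liveness:
  live b0: ∅→{u,z}
  live b1: ∅→∅
  live b2: {u,z}→{u,z}
  live b3: ∅→∅
  live b4: {u,z}→{g,i,u,z}
  live b5: {g,i}→{g,i,z}
  live b6: {g,i,z}→{g,i,u,z}
  live b7: {i,u,z}→{z}
  live b8: {z}→{g,z}
  live b9: {g,z}→∅

Interference:
  d: {z}
  g: {i,u,z}
  i: {g,u,z}
  u: {g,i,z}
  z: {d,g,i,u}

Registers:
  {g,i,u,z} pairwise interfere (4-clique) ⇒ χ ≥ 4
  assign d→R1 g→R1 i→R2 u→R3 z→R0 — no edge inside a register ⇒ χ ≤ 4
  χ = 4

Answer: 4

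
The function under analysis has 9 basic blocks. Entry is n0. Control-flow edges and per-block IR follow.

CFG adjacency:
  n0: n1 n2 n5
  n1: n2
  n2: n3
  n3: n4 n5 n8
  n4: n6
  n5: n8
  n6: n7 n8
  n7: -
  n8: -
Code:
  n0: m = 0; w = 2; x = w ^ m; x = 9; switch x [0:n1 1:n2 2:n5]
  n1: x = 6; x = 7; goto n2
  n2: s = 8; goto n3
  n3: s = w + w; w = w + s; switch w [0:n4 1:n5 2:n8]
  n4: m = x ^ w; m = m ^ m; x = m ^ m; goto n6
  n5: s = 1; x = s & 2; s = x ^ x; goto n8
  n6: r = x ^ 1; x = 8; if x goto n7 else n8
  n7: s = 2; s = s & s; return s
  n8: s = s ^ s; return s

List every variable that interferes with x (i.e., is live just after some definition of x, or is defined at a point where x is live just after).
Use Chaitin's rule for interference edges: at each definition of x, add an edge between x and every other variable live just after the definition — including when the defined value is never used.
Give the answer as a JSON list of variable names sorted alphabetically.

Per-block:
  n0: {m,w,x} / ∅
  n1: {x} / ∅
  n2: {s} / ∅
  n3: {s,w} / {w}
  n4: {m,x} / {w,x}
  n5: {s,x} / ∅
  n6: {r,x} / {x}
  n7: {s} / ∅
  n8: {s} / {s}

Live sets:
  n0 li=∅ lo={w,x}
  n1 li={w} lo={w,x}
  n2 li={w,x} lo={w,x}
  n3 li={w,x} lo={s,w,x}
  n4 li={s,w,x} lo={s,x}
  n5 li=∅ lo={s}
  n6 li={s,x} lo={s}
  n7 li=∅ lo=∅
  n8 li={s} lo=∅

Interfere edges:
  m↔{s,w}
  r↔{s}
  s↔{m,r,w,x}
  w↔{m,s,x}
  x↔{s,w}

N(x) = ["s", "w"]

Answer: ["s", "w"]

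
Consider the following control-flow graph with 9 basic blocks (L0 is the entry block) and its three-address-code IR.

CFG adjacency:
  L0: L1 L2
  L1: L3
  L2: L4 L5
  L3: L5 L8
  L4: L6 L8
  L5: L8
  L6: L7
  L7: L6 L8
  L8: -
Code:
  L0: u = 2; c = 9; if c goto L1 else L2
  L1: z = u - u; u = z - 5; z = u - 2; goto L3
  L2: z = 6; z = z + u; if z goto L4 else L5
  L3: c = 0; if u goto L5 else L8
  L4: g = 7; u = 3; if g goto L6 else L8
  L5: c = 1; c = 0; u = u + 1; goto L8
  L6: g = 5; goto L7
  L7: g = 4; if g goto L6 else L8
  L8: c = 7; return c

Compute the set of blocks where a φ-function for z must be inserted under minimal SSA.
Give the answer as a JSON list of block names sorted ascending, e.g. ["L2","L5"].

idom tree: L1←L0 L2←L0 L3←L1 L4←L2 L5←L0 L6←L4 L7←L6 L8←L0
Dom at joins:
  L5: preds {L2,L3}: {L0,L2} ∩ {L0,L1,L3} = {L0}; idom=L0
  L6: preds {L4,L7}: {L0,L2,L4} ∩ {L0,L2,L4,L6,L7} = {L0,L2,L4}; idom=L4
  L8: preds {L3,L4,L5,L7}: {L0,L1,L3} ∩ {L0,L2,L4} ∩ {L0,L5} ∩ {L0,L2,L4,L6,L7} = {L0}; idom=L0

DF walk-up:
  L5←L2: walk L2 to L0
  L5←L3: walk L3→L1 to L0
  L6←L4: walk · to L4
  L6←L7: walk L7→L6 to L4
  L8←L3: walk L3→L1 to L0
  L8←L4: walk L4→L2 to L0
  L8←L5: walk L5 to L0
  L8←L7: walk L7→L6→L4→L2 to L0
  L0 → ∅
  L1 → {L5,L8}
  L2 → {L5,L8}
  L3 → {L5,L8}
  L4 → {L8}
  L5 → {L8}
  L6 → {L6,L8}
  L7 → {L6,L8}
  L8 → ∅

φ for z: defs {L1,L2}
  DF⁺ = {L5,L8}

Answer: ["L5", "L8"]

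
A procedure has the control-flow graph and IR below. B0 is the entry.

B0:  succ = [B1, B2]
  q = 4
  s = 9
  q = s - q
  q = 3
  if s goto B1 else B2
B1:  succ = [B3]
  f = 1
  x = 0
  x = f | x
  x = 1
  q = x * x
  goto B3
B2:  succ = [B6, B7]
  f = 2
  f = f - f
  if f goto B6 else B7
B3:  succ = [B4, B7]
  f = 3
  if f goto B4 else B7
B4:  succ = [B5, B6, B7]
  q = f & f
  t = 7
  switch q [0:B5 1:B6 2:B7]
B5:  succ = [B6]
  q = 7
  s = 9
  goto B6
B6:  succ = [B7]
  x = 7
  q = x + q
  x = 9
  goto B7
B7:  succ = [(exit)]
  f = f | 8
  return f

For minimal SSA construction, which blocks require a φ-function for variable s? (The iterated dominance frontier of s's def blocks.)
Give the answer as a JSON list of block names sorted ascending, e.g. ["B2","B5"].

idom tree: B1←B0 B2←B0 B3←B1 B4←B3 B5←B4 B6←B0 B7←B0
Dom at joins:
  B6: preds {B2,B4,B5}: {B0,B2} ∩ {B0,B1,B3,B4} ∩ {B0,B1,B3,B4,B5} = {B0}; idom=B0
  B7: preds {B2,B3,B4,B6}: {B0,B2} ∩ {B0,B1,B3} ∩ {B0,B1,B3,B4} ∩ {B0,B6} = {B0}; idom=B0

Frontier:
  join B6 pred B2: B2 stop@B0
  join B6 pred B4: B4→B3→B1 stop@B0
  join B6 pred B5: B5→B4→B3→B1 stop@B0
  join B7 pred B2: B2 stop@B0
  join B7 pred B3: B3→B1 stop@B0
  join B7 pred B4: B4→B3→B1 stop@B0
  join B7 pred B6: B6 stop@B0
  B0: DF=∅
  B1: DF={B6,B7}
  B2: DF={B6,B7}
  B3: DF={B6,B7}
  B4: DF={B6,B7}
  B5: DF={B6}
  B6: DF={B7}
  B7: DF=∅

φ for s: defs {B0,B5}
  DF⁺ = {B6,B7}

Answer: ["B6", "B7"]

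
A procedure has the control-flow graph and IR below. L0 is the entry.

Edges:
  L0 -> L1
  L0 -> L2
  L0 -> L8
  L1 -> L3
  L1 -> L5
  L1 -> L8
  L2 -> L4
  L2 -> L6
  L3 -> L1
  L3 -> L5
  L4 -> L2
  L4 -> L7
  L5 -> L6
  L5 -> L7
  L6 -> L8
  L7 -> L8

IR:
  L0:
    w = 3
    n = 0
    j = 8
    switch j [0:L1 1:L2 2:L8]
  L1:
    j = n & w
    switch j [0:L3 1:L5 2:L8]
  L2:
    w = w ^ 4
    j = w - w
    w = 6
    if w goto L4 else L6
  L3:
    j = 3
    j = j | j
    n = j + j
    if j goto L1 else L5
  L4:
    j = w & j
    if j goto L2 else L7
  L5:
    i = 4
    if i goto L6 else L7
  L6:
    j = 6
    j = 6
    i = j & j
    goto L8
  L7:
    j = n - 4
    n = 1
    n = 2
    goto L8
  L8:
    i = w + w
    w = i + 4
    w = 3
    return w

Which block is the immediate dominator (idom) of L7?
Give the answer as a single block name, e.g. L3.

Answer: L0

Working:
idom tree: L1←L0 L2←L0 L3←L1 L4←L2 L5←L1 L6←L0 L7←L0 L8←L0
Dom at joins:
  L1: preds {L0,L3}: {L0} ∩ {L0,L1,L3} = {L0}; idom=L0
  L2: preds {L0,L4}: {L0} ∩ {L0,L2,L4} = {L0}; idom=L0
  L5: preds {L1,L3}: {L0,L1} ∩ {L0,L1,L3} = {L0,L1}; idom=L1
  L6: preds {L2,L5}: {L0,L2} ∩ {L0,L1,L5} = {L0}; idom=L0
  L7: preds {L4,L5}: {L0,L2,L4} ∩ {L0,L1,L5} = {L0}; idom=L0
  L8: preds {L0,L1,L6,L7}: {L0} ∩ {L0,L1} ∩ {L0,L6} ∩ {L0,L7} = {L0}; idom=L0

idom(L7) = L0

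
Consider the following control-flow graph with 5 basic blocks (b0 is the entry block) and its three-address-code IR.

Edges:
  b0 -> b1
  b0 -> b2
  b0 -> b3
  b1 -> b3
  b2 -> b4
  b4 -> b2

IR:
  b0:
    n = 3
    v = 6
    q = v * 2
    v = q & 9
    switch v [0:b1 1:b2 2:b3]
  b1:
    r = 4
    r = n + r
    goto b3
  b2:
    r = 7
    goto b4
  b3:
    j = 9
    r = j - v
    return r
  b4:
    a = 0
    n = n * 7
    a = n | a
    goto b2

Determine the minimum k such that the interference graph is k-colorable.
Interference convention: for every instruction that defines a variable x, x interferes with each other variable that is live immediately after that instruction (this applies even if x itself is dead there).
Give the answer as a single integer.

def/use:
  b0: {n,q,v} / ∅
  b1: {r} / {n}
  b2: {r} / ∅
  b3: {j,r} / {v}
  b4: {a,n} / {n}

Liveness:
  b0: in=∅ out={n,v}
  b1: in={n,v} out={v}
  b2: in={n} out={n}
  b3: in={v} out=∅
  b4: in={n} out={n}

Conflict graph:
  a: {n}
  j: {v}
  n: {a,q,r,v}
  q: {n}
  r: {n,v}
  v: {j,n,r}

Colouring:
  lower bound: {n,r,v} mutually conflict ⇒ χ ≥ 3
  3-colouring: r0={j,n}  r1={a,q,v}  r2={r}
  χ = 3

Answer: 3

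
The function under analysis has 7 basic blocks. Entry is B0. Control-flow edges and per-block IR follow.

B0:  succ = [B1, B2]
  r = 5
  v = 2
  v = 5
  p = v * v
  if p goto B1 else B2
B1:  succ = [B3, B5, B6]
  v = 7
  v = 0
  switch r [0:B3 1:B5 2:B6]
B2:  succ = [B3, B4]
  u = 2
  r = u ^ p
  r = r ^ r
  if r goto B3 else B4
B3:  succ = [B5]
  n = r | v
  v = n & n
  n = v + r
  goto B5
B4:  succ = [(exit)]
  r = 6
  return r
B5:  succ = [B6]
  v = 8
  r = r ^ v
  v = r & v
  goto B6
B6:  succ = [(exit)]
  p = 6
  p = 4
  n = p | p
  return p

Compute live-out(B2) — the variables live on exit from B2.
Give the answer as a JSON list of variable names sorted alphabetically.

Block summaries:
  B0: def={p,r,v} ue=∅
  B1: def={v} ue={r}
  B2: def={r,u} ue={p}
  B3: def={n,v} ue={r,v}
  B4: def={r} ue=∅
  B5: def={r,v} ue={r}
  B6: def={n,p} ue=∅

Backward fixpoint:
  B0 li=∅ lo={p,r,v}
  B1 li={r} lo={r,v}
  B2 li={p,v} lo={r,v}
  B3 li={r,v} lo={r}
  B4 li=∅ lo=∅
  B5 li={r} lo=∅
  B6 li=∅ lo=∅

live-out(B2) = ["r", "v"]

Answer: ["r", "v"]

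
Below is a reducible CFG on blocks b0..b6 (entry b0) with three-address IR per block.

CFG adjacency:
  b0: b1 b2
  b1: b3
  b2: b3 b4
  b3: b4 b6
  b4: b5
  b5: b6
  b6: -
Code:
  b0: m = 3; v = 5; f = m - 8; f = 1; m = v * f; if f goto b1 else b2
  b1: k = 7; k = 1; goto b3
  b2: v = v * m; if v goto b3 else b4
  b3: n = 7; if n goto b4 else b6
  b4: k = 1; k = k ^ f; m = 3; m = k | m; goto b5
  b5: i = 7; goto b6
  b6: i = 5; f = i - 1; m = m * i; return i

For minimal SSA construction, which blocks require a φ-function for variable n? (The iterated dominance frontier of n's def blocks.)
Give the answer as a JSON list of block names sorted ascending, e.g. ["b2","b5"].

idom tree: b1←b0 b2←b0 b3←b0 b4←b0 b5←b4 b6←b0
Dom at joins:
  b3: preds {b1,b2}: {b0,b1} ∩ {b0,b2} = {b0}; idom=b0
  b4: preds {b2,b3}: {b0,b2} ∩ {b0,b3} = {b0}; idom=b0
  b6: preds {b3,b5}: {b0,b3} ∩ {b0,b4,b5} = {b0}; idom=b0

DF derivation:
  b3←b1: walk b1 to b0
  b3←b2: walk b2 to b0
  b4←b2: walk b2 to b0
  b4←b3: walk b3 to b0
  b6←b3: walk b3 to b0
  b6←b5: walk b5→b4 to b0
  b0: DF=∅
  b1: DF={b3}
  b2: DF={b3,b4}
  b3: DF={b4,b6}
  b4: DF={b6}
  b5: DF={b6}
  b6: DF=∅

φ for n: defs {b3}
  DF⁺ = {b4,b6}

Answer: ["b4", "b6"]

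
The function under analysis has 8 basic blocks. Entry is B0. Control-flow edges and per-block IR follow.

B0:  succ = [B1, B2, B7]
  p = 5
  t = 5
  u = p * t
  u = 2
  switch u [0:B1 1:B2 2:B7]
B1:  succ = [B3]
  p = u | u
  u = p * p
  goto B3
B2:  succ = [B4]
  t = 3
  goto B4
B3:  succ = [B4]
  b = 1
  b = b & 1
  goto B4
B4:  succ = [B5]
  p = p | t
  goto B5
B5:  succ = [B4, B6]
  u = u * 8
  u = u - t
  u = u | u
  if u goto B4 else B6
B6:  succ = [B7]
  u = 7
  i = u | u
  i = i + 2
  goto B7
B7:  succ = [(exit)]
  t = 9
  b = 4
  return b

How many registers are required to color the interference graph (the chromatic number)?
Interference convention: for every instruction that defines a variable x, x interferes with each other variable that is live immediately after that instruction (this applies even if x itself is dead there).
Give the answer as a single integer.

Per-block:
  B0 def {p,t,u} use ∅
  B1 def {p,u} use {u}
  B2 def {t} use ∅
  B3 def {b} use ∅
  B4 def {p} use {p,t}
  B5 def {u} use {t,u}
  B6 def {i,u} use ∅
  B7 def {b,t} use ∅

Live sets:
  B0 li=∅ lo={p,t,u}
  B1 li={t,u} lo={p,t,u}
  B2 li={p,u} lo={p,t,u}
  B3 li={p,t,u} lo={p,t,u}
  B4 li={p,t,u} lo={p,t,u}
  B5 li={p,t,u} lo={p,t,u}
  B6 li=∅ lo=∅
  B7 li=∅ lo=∅

Interference:
  b: {p,t,u}
  i: ∅
  p: {b,t,u}
  t: {b,p,u}
  u: {b,p,t}

Registers:
  clique {b,p,t,u} ⇒ need ≥ 4
  4-colouring: r0={b,i}  r1={p}  r2={t}  r3={u}
  χ = 4

Answer: 4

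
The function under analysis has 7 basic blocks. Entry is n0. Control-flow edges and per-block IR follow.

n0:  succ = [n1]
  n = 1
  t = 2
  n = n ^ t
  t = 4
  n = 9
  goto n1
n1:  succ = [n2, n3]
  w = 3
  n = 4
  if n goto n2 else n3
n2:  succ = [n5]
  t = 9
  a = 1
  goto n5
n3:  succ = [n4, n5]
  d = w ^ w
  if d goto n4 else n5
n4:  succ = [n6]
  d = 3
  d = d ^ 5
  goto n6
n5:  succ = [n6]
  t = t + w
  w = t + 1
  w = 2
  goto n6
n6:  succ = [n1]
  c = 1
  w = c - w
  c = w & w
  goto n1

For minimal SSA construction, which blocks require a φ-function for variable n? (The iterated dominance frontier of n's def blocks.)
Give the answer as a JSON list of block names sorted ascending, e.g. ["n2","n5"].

Answer: ["n1"]

Derivation:
idom tree: n1←n0 n2←n1 n3←n1 n4←n3 n5←n1 n6←n1
Join-block Dom:
  n1: preds {n0,n6}: {n0} ∩ {n0,n1,n6} = {n0}; idom=n0
  n5: preds {n2,n3}: {n0,n1,n2} ∩ {n0,n1,n3} = {n0,n1}; idom=n1
  n6: preds {n4,n5}: {n0,n1,n3,n4} ∩ {n0,n1,n5} = {n0,n1}; idom=n1

DF walk-up:
  n1←n0: walk · to n0
  n1←n6: walk n6→n1 to n0
  n5←n2: walk n2 to n1
  n5←n3: walk n3 to n1
  n6←n4: walk n4→n3 to n1
  n6←n5: walk n5 to n1
  DF(n0)=∅
  DF(n1)={n1}
  DF(n2)={n5}
  DF(n3)={n5,n6}
  DF(n4)={n6}
  DF(n5)={n6}
  DF(n6)={n1}

φ for n: defs {n0,n1}
  DF⁺ = {n1}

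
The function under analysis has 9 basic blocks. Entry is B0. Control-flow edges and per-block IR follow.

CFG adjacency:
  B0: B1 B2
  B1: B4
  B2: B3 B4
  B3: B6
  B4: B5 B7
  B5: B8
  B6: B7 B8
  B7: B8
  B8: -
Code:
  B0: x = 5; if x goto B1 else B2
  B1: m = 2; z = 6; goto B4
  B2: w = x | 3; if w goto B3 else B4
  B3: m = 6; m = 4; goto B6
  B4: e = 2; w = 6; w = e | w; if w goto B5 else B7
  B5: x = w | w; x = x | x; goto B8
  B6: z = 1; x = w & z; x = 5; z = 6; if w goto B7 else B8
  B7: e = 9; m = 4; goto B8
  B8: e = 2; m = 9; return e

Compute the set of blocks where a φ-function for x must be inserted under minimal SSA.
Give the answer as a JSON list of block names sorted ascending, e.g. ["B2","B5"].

idom tree: B1←B0 B2←B0 B3←B2 B4←B0 B5←B4 B6←B3 B7←B0 B8←B0
Join-block Dom:
  B4: preds {B1,B2}: {B0,B1} ∩ {B0,B2} = {B0}; idom=B0
  B7: preds {B4,B6}: {B0,B4} ∩ {B0,B2,B3,B6} = {B0}; idom=B0
  B8: preds {B5,B6,B7}: {B0,B4,B5} ∩ {B0,B2,B3,B6} ∩ {B0,B7} = {B0}; idom=B0

Frontier:
  B4←B1: walk B1 to B0
  B4←B2: walk B2 to B0
  B7←B4: walk B4 to B0
  B7←B6: walk B6→B3→B2 to B0
  B8←B5: walk B5→B4 to B0
  B8←B6: walk B6→B3→B2 to B0
  B8←B7: walk B7 to B0
  B0 → ∅
  B1 → {B4}
  B2 → {B4,B7,B8}
  B3 → {B7,B8}
  B4 → {B7,B8}
  B5 → {B8}
  B6 → {B7,B8}
  B7 → {B8}
  B8 → ∅

φ for x: defs {B0,B5,B6}
  DF⁺ = {B7,B8}

Answer: ["B7", "B8"]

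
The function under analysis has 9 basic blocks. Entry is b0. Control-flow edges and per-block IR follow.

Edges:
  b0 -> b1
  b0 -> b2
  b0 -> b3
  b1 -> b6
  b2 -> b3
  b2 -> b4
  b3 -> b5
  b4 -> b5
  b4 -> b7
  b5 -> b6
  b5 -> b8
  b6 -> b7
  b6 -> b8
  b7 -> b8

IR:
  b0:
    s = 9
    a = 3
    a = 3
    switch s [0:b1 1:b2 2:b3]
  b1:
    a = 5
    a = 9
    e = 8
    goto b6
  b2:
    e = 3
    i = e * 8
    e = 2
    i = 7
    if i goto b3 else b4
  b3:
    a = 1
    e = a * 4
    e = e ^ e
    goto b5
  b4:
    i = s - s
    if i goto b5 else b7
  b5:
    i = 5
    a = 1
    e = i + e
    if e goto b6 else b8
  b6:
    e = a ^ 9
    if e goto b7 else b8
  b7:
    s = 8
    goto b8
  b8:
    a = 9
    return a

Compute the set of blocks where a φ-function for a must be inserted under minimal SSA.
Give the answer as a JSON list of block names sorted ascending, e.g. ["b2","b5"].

Answer: ["b5", "b6", "b7", "b8"]

Analysis:
idom tree: b1←b0 b2←b0 b3←b0 b4←b2 b5←b0 b6←b0 b7←b0 b8←b0
Join-block Dom:
  b3: preds {b0,b2}: {b0} ∩ {b0,b2} = {b0}; idom=b0
  b5: preds {b3,b4}: {b0,b3} ∩ {b0,b2,b4} = {b0}; idom=b0
  b6: preds {b1,b5}: {b0,b1} ∩ {b0,b5} = {b0}; idom=b0
  b7: preds {b4,b6}: {b0,b2,b4} ∩ {b0,b6} = {b0}; idom=b0
  b8: preds {b5,b6,b7}: {b0,b5} ∩ {b0,b6} ∩ {b0,b7} = {b0}; idom=b0

DF walk-up:
  join b3 pred b0: · stop@b0
  join b3 pred b2: b2 stop@b0
  join b5 pred b3: b3 stop@b0
  join b5 pred b4: b4→b2 stop@b0
  join b6 pred b1: b1 stop@b0
  join b6 pred b5: b5 stop@b0
  join b7 pred b4: b4→b2 stop@b0
  join b7 pred b6: b6 stop@b0
  join b8 pred b5: b5 stop@b0
  join b8 pred b6: b6 stop@b0
  join b8 pred b7: b7 stop@b0
  DF(b0)=∅
  DF(b1)={b6}
  DF(b2)={b3,b5,b7}
  DF(b3)={b5}
  DF(b4)={b5,b7}
  DF(b5)={b6,b8}
  DF(b6)={b7,b8}
  DF(b7)={b8}
  DF(b8)=∅

φ for a: defs {b0,b1,b3,b5,b8}
  DF⁺ = {b5,b6,b7,b8}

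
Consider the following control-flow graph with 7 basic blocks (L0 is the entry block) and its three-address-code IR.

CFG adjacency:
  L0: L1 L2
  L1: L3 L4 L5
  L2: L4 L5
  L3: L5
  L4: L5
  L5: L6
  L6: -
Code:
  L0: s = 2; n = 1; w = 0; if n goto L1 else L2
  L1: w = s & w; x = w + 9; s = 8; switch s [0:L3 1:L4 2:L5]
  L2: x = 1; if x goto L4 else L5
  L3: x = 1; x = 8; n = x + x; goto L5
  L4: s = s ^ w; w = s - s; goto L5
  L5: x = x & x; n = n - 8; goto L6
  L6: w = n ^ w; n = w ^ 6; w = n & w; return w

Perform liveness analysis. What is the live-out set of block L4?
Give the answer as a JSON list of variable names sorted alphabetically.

Answer: ["n", "w", "x"]

Derivation:
Block summaries:
  L0 def {n,s,w} use ∅
  L1 def {s,w,x} use {s,w}
  L2 def {x} use ∅
  L3 def {n,x} use ∅
  L4 def {s,w} use {s,w}
  L5 def {n,x} use {n,x}
  L6 def {n,w} use {n,w}

Backward fixpoint:
  L0: in=∅ out={n,s,w}
  L1: in={n,s,w} out={n,s,w,x}
  L2: in={n,s,w} out={n,s,w,x}
  L3: in={w} out={n,w,x}
  L4: in={n,s,w,x} out={n,w,x}
  L5: in={n,w,x} out={n,w}
  L6: in={n,w} out=∅

live-out(L4) = ["n", "w", "x"]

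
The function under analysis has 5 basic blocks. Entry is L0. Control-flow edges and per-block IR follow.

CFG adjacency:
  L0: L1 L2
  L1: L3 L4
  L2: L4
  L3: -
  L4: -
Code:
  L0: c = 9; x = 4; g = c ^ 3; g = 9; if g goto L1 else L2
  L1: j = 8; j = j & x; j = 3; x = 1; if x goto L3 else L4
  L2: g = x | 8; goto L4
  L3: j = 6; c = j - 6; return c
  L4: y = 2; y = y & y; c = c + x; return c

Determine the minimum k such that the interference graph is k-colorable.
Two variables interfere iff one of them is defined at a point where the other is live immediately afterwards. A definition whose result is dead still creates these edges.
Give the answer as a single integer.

Per-block:
  L0: def={c,g,x} ue=∅
  L1: def={j,x} ue={x}
  L2: def={g} ue={x}
  L3: def={c,j} ue=∅
  L4: def={c,y} ue={c,x}

Liveness:
  L0 li=∅ lo={c,x}
  L1 li={c,x} lo={c,x}
  L2 li={c,x} lo={c,x}
  L3 li=∅ lo=∅
  L4 li={c,x} lo=∅

Interfere edges:
  c↔{g,j,x,y}
  g↔{c,x}
  j↔{c,x}
  x↔{c,g,j,y}
  y↔{c,x}

Chromatic number:
  {c,g,x} pairwise interfere (3-clique) ⇒ χ ≥ 3
  assign c→r0 g→r2 j→r2 x→r1 y→r2 — no edge inside a register ⇒ χ ≤ 3
  χ = 3

Answer: 3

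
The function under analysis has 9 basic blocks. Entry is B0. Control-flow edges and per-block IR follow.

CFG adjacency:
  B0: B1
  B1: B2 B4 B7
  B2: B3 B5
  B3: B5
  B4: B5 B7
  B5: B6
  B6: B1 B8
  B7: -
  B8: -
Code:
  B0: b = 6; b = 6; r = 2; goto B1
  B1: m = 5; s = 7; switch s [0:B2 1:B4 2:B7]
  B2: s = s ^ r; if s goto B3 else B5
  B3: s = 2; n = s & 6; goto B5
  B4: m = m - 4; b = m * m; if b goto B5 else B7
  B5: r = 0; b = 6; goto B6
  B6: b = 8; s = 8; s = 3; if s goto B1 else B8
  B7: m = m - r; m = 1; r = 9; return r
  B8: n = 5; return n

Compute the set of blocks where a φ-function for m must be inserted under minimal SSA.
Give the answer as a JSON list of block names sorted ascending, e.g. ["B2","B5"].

Answer: ["B1", "B5", "B7"]

Derivation:
idom tree: B1←B0 B2←B1 B3←B2 B4←B1 B5←B1 B6←B5 B7←B1 B8←B6
Dom∩ at merges:
  B1: preds {B0,B6}: {B0} ∩ {B0,B1,B5,B6} = {B0}; idom=B0
  B5: preds {B2,B3,B4}: {B0,B1,B2} ∩ {B0,B1,B2,B3} ∩ {B0,B1,B4} = {B0,B1}; idom=B1
  B7: preds {B1,B4}: {B0,B1} ∩ {B0,B1,B4} = {B0,B1}; idom=B1

DF derivation:
  join B1 pred B0: · stop@B0
  join B1 pred B6: B6→B5→B1 stop@B0
  join B5 pred B2: B2 stop@B1
  join B5 pred B3: B3→B2 stop@B1
  join B5 pred B4: B4 stop@B1
  join B7 pred B1: · stop@B1
  join B7 pred B4: B4 stop@B1
  DF(B0)=∅
  DF(B1)={B1}
  DF(B2)={B5}
  DF(B3)={B5}
  DF(B4)={B5,B7}
  DF(B5)={B1}
  DF(B6)={B1}
  DF(B7)=∅
  DF(B8)=∅

φ for m: defs {B1,B4,B7}
  DF⁺ = {B1,B5,B7}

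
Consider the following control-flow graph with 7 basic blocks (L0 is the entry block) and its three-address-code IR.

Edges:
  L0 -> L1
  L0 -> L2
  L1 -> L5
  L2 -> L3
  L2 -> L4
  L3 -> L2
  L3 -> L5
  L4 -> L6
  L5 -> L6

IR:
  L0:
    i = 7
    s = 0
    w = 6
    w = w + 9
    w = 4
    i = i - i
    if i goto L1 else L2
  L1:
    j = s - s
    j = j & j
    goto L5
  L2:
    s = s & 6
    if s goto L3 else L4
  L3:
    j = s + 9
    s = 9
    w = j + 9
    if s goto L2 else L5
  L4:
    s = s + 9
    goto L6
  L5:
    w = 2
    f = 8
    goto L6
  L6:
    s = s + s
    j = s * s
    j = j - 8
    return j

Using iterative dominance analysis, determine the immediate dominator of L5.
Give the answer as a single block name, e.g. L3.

Answer: L0

Derivation:
idom tree: L1←L0 L2←L0 L3←L2 L4←L2 L5←L0 L6←L0
Join-block Dom:
  L2: preds {L0,L3}: {L0} ∩ {L0,L2,L3} = {L0}; idom=L0
  L5: preds {L1,L3}: {L0,L1} ∩ {L0,L2,L3} = {L0}; idom=L0
  L6: preds {L4,L5}: {L0,L2,L4} ∩ {L0,L5} = {L0}; idom=L0

idom(L5) = L0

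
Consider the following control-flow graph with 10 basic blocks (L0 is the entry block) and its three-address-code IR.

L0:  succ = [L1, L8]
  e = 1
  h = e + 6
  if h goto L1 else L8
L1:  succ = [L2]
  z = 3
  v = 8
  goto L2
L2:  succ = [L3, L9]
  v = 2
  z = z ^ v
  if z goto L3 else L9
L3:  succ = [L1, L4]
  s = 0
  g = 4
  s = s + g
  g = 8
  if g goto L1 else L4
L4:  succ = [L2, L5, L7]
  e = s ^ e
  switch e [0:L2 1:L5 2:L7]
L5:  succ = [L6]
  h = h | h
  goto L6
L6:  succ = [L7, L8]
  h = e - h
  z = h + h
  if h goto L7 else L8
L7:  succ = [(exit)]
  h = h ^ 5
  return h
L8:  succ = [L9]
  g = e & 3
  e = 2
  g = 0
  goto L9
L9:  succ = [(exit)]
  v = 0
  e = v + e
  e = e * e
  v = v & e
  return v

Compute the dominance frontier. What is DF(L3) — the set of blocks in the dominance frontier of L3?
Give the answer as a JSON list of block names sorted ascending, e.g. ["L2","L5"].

Answer: ["L1", "L2", "L8"]

Working:
idom tree: L1←L0 L2←L1 L3←L2 L4←L3 L5←L4 L6←L5 L7←L4 L8←L0 L9←L0
Join-block Dom:
  L1: preds {L0,L3}: {L0} ∩ {L0,L1,L2,L3} = {L0}; idom=L0
  L2: preds {L1,L4}: {L0,L1} ∩ {L0,L1,L2,L3,L4} = {L0,L1}; idom=L1
  L7: preds {L4,L6}: {L0,L1,L2,L3,L4} ∩ {L0,L1,L2,L3,L4,L5,L6} = {L0,L1,L2,L3,L4}; idom=L4
  L8: preds {L0,L6}: {L0} ∩ {L0,L1,L2,L3,L4,L5,L6} = {L0}; idom=L0
  L9: preds {L2,L8}: {L0,L1,L2} ∩ {L0,L8} = {L0}; idom=L0

Frontier:
  L1←L0: walk · to L0
  L1←L3: walk L3→L2→L1 to L0
  L2←L1: walk · to L1
  L2←L4: walk L4→L3→L2 to L1
  L7←L4: walk · to L4
  L7←L6: walk L6→L5 to L4
  L8←L0: walk · to L0
  L8←L6: walk L6→L5→L4→L3→L2→L1 to L0
  L9←L2: walk L2→L1 to L0
  L9←L8: walk L8 to L0
  L0: DF=∅
  L1: DF={L1,L8,L9}
  L2: DF={L1,L2,L8,L9}
  L3: DF={L1,L2,L8}
  L4: DF={L2,L8}
  L5: DF={L7,L8}
  L6: DF={L7,L8}
  L7: DF=∅
  L8: DF={L9}
  L9: DF=∅

DF(L3) = ["L1", "L2", "L8"]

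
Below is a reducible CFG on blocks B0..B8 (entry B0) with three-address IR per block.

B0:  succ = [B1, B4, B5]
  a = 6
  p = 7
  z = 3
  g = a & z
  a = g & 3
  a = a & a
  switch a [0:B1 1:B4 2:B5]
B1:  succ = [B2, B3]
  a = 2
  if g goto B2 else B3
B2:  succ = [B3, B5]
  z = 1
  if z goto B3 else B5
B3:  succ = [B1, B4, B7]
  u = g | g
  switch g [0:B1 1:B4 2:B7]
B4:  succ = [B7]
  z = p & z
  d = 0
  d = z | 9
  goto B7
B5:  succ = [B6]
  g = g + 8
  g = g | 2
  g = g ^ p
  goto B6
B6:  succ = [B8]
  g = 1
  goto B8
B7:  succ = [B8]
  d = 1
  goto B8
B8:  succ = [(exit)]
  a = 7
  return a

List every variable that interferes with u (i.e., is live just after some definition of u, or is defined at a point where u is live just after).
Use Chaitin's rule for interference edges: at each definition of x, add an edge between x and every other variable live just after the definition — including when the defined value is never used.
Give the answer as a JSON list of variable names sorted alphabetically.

def/use:
  B0 def {a,g,p,z} use ∅
  B1 def {a} use {g}
  B2 def {z} use ∅
  B3 def {u} use {g}
  B4 def {d,z} use {p,z}
  B5 def {g} use {g,p}
  B6 def {g} use ∅
  B7 def {d} use ∅
  B8 def {a} use ∅

Backward fixpoint:
  live B0: ∅→{g,p,z}
  live B1: {g,p,z}→{g,p,z}
  live B2: {g,p}→{g,p,z}
  live B3: {g,p,z}→{g,p,z}
  live B4: {p,z}→∅
  live B5: {g,p}→∅
  live B6: ∅→∅
  live B7: ∅→∅
  live B8: ∅→∅

Interfere edges:
  a — {g,p,z}
  d — {z}
  g — {a,p,u,z}
  p — {a,g,u,z}
  u — {g,p,z}
  z — {a,d,g,p,u}

N(u) = ["g", "p", "z"]

Answer: ["g", "p", "z"]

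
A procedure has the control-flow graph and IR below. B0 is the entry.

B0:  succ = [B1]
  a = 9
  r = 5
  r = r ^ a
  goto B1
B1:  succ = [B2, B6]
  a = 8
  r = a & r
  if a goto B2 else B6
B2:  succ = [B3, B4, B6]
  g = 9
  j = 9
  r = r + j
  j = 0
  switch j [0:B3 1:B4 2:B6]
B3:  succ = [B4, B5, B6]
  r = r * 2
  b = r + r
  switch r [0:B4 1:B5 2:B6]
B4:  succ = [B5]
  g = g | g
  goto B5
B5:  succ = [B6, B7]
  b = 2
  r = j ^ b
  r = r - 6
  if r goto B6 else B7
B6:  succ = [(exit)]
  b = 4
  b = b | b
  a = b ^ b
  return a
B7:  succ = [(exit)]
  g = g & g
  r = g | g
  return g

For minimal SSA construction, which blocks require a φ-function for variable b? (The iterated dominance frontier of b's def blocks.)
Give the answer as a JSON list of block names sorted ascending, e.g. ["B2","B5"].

idom tree: B1←B0 B2←B1 B3←B2 B4←B2 B5←B2 B6←B1 B7←B5
Dom∩ at merges:
  B4: preds {B2,B3}: {B0,B1,B2} ∩ {B0,B1,B2,B3} = {B0,B1,B2}; idom=B2
  B5: preds {B3,B4}: {B0,B1,B2,B3} ∩ {B0,B1,B2,B4} = {B0,B1,B2}; idom=B2
  B6: preds {B1,B2,B3,B5}: {B0,B1} ∩ {B0,B1,B2} ∩ {B0,B1,B2,B3} ∩ {B0,B1,B2,B5} = {B0,B1}; idom=B1

Frontier:
  B4←B2: walk · to B2
  B4←B3: walk B3 to B2
  B5←B3: walk B3 to B2
  B5←B4: walk B4 to B2
  B6←B1: walk · to B1
  B6←B2: walk B2 to B1
  B6←B3: walk B3→B2 to B1
  B6←B5: walk B5→B2 to B1
  B0: DF=∅
  B1: DF=∅
  B2: DF={B6}
  B3: DF={B4,B5,B6}
  B4: DF={B5}
  B5: DF={B6}
  B6: DF=∅
  B7: DF=∅

φ for b: defs {B3,B5,B6}
  DF⁺ = {B4,B5,B6}

Answer: ["B4", "B5", "B6"]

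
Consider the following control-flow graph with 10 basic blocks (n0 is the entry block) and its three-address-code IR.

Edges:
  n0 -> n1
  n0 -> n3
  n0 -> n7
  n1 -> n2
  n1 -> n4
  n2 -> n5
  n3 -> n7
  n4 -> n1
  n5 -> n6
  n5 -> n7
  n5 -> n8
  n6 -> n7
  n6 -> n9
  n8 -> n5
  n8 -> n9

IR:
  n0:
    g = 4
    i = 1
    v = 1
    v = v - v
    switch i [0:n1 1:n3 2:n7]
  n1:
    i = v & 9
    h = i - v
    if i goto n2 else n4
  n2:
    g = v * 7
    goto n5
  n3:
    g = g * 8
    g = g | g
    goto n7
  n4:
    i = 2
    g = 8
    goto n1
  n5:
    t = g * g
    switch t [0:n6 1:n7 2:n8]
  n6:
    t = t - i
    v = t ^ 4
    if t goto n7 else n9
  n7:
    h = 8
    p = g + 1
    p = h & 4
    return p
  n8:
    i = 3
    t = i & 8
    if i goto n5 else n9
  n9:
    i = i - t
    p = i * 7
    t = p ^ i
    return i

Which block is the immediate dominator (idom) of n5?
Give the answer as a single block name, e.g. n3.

Answer: n2

Derivation:
idom tree: n1←n0 n2←n1 n3←n0 n4←n1 n5←n2 n6←n5 n7←n0 n8←n5 n9←n5
Dom∩ at merges:
  n1: preds {n0,n4}: {n0} ∩ {n0,n1,n4} = {n0}; idom=n0
  n5: preds {n2,n8}: {n0,n1,n2} ∩ {n0,n1,n2,n5,n8} = {n0,n1,n2}; idom=n2
  n7: preds {n0,n3,n5,n6}: {n0} ∩ {n0,n3} ∩ {n0,n1,n2,n5} ∩ {n0,n1,n2,n5,n6} = {n0}; idom=n0
  n9: preds {n6,n8}: {n0,n1,n2,n5,n6} ∩ {n0,n1,n2,n5,n8} = {n0,n1,n2,n5}; idom=n5

idom(n5) = n2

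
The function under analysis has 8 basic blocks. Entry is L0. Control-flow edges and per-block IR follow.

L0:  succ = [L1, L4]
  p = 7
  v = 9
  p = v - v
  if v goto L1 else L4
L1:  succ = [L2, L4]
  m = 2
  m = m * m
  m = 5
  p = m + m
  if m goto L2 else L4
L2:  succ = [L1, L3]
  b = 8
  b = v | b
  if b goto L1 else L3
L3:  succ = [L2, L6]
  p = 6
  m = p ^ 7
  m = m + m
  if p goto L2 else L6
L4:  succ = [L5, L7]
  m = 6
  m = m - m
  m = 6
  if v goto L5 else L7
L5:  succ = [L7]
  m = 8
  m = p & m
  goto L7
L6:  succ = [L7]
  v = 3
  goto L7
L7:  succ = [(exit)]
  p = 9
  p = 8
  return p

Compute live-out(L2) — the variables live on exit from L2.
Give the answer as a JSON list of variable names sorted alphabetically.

Answer: ["v"]

Working:
Block summaries:
  L0 def {p,v} use ∅
  L1 def {m,p} use ∅
  L2 def {b} use {v}
  L3 def {m,p} use ∅
  L4 def {m} use {v}
  L5 def {m} use {p}
  L6 def {v} use ∅
  L7 def {p} use ∅

Live sets:
  L0: in=∅ out={p,v}
  L1: in={v} out={p,v}
  L2: in={v} out={v}
  L3: in={v} out={v}
  L4: in={p,v} out={p}
  L5: in={p} out=∅
  L6: in=∅ out=∅
  L7: in=∅ out=∅

live-out(L2) = ["v"]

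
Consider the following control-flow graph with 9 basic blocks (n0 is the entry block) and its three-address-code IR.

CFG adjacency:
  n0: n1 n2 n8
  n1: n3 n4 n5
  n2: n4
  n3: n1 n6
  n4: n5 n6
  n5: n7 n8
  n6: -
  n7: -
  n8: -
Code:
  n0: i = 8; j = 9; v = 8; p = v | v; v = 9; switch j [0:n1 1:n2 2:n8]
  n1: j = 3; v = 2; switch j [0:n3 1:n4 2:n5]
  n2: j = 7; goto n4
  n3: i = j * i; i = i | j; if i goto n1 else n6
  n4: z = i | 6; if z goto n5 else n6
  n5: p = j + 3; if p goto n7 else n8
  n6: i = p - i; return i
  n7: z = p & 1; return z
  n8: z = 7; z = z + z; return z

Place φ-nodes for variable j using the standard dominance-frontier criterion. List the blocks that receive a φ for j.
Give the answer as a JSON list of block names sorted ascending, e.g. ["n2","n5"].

idom tree: n1←n0 n2←n0 n3←n1 n4←n0 n5←n0 n6←n0 n7←n5 n8←n0
Join-block Dom:
  n1: preds {n0,n3}: {n0} ∩ {n0,n1,n3} = {n0}; idom=n0
  n4: preds {n1,n2}: {n0,n1} ∩ {n0,n2} = {n0}; idom=n0
  n5: preds {n1,n4}: {n0,n1} ∩ {n0,n4} = {n0}; idom=n0
  n6: preds {n3,n4}: {n0,n1,n3} ∩ {n0,n4} = {n0}; idom=n0
  n8: preds {n0,n5}: {n0} ∩ {n0,n5} = {n0}; idom=n0

DF derivation:
  join n1 pred n0: · stop@n0
  join n1 pred n3: n3→n1 stop@n0
  join n4 pred n1: n1 stop@n0
  join n4 pred n2: n2 stop@n0
  join n5 pred n1: n1 stop@n0
  join n5 pred n4: n4 stop@n0
  join n6 pred n3: n3→n1 stop@n0
  join n6 pred n4: n4 stop@n0
  join n8 pred n0: · stop@n0
  join n8 pred n5: n5 stop@n0
  DF(n0)=∅
  DF(n1)={n1,n4,n5,n6}
  DF(n2)={n4}
  DF(n3)={n1,n6}
  DF(n4)={n5,n6}
  DF(n5)={n8}
  DF(n6)=∅
  DF(n7)=∅
  DF(n8)=∅

φ for j: defs {n0,n1,n2}
  DF⁺ = {n1,n4,n5,n6,n8}

Answer: ["n1", "n4", "n5", "n6", "n8"]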